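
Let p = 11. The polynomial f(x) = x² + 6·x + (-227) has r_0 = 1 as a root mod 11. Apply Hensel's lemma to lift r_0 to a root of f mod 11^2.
r_1 = 89 (mod 121)

Hensel: r_{i+1} = r_i − f(r_i)·(f′(r_i))^{-1} mod 11^{i+2}, f′(x) = 2x + 6. Iterate:
  r_0 = 1 (mod 11)
  r_1 = 89 (mod 121)
Final: r = 89 satisfies f(r) ≡ 0 mod 11^2.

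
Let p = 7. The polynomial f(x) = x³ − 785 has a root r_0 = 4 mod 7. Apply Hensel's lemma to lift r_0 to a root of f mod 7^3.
r_2 = 263 (mod 343)

Hensel: r_{i+1} = r_i − f(r_i)/f′(r_i) mod 7^{i+2}, where f′(x) = 3x². Iterate:
  r_0 = 4 (mod 7)
  r_1 = 18 (mod 49)
  r_2 = 263 (mod 343)
Final: r = 263 with f(r) ≡ 0 mod 7^3.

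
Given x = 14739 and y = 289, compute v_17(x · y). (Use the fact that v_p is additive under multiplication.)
v_17(4259571) = 5

v_p(x) = 3 (factor: 14739 = 17^3 · 3); v_p(y) = 2 (factor: 289 = 17^2 · 1). Additivity: v_p(xy) = v_p(x) + v_p(y) = 3 + 2 = 5. (Direct check: xy = 4259571 = 17^5 · (3).)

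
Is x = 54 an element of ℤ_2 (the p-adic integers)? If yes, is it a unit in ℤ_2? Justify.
x ∈ ℤ_2 but not a unit; v_2(x) = 1 > 0

ℤ_2 = {x ∈ ℚ_2 : v_2(x) ≥ 0} and ℤ_2^× = {x ∈ ℤ_2 : v_2(x) = 0}. Here v_2(54) = v_2(num) − v_2(den) = 1; compare against these criteria.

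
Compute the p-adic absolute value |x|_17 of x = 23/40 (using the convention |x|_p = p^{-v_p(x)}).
|23/40|_17 = 1

Step 1 — compute v_17(x) by factoring powers of 17 out of the numerator and denominator: v_17(23/40) = 0. Step 2 — apply |x|_p = p^{-v_p(x)} = 17^{0} = 1.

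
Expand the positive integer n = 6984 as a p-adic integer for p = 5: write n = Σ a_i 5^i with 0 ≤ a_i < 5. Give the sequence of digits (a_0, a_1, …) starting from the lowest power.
(a_0, a_1, …) = (4, 1, 4, 0, 1, 2)

Repeated division by 5 gives the digits low-to-high: 6984 = 4 + 1·5^1 + 4·5^2 + 1·5^4 + 2·5^5. Digit sequence: (4, 1, 4, 0, 1, 2).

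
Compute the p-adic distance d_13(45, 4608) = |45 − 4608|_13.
d_13(45, 4608) = 1/169

Step 1 — x − y = 45 − 4608 = -4563. Step 2 — v_13(-4563) = 2 (factor: -4563 = −(13^2 · 27); the sign does not affect v_p). Step 3 — |x − y|_13 = 13^{-2} = 1/169.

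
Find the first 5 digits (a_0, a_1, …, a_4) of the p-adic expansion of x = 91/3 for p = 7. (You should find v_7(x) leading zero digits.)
(a_0, …, a_4) = (0, 2, 5, 4, 4)

v_7(91/3) = 1, so a_0 = ... = a_0 = 0. Factor out: x = 7^1 · u with u = 13/3 a unit in ℤ_7. Expand u iteratively via a_{v+i} = u_i mod 7, u_{i+1} = (u_i − a_{v+i})/7:
  u_0 = 13/3;  a_1 = 2;  u_1 = (u_0 − 2)/7 = 1/3
  u_1 = 1/3;  a_2 = 5;  u_2 = (u_1 − 5)/7 = -2/3
  u_2 = -2/3;  a_3 = 4;  u_3 = (u_2 − 4)/7 = -2/3
  u_3 = -2/3;  a_4 = 4;  u_4 = (u_3 − 4)/7 = -2/3
Digits: (0, 2, 5, 4, 4).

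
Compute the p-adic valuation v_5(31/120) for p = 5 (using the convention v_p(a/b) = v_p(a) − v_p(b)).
v_5(31/120) = -1

Factor powers of 5 from the numerator and denominator of the reduced fraction: 31 = 5^0 · 31 and 120 = 5^1 · 24. Apply v_p(a/b) = v_p(a) − v_p(b): v_5(31/120) = 0 − 1 = -1.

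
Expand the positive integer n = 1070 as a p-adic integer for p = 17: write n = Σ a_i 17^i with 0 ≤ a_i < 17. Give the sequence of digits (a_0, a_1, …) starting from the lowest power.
(a_0, a_1, …) = (16, 11, 3)

Repeated division by 17 gives the digits low-to-high: 1070 = 16 + 11·17^1 + 3·17^2. Digit sequence: (16, 11, 3).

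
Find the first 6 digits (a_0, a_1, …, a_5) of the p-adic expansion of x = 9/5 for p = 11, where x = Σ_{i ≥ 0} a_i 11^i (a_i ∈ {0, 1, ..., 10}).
(a_0, …, a_5) = (4, 2, 2, 2, 2, 2)

v_11(9/5) = 0 (numerator and denominator both coprime to 11), so x ∈ ℤ_11^×. Compute digits iteratively via a_i = x_i mod 11, x_{i+1} = (x_i − a_i)/11, with x_0 = x:
  x_0 = 9/5;  a_0 = 4;  x_1 = (x_0 − 4)/11 = -1/5
  x_1 = -1/5;  a_1 = 2;  x_2 = (x_1 − 2)/11 = -1/5
  x_2 = -1/5;  a_2 = 2;  x_3 = (x_2 − 2)/11 = -1/5
  x_3 = -1/5;  a_3 = 2;  x_4 = (x_3 − 2)/11 = -1/5
  x_4 = -1/5;  a_4 = 2;  x_5 = (x_4 − 2)/11 = -1/5
  x_5 = -1/5;  a_5 = 2;  x_6 = (x_5 − 2)/11 = -1/5
Digits: (4, 2, 2, 2, 2, 2).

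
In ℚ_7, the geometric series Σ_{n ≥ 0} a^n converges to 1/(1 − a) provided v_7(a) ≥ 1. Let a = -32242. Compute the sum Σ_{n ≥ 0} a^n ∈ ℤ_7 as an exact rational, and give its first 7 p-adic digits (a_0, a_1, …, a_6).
Σ a^n = 1/(1 − a) = 1/32243;  first 7 digits = (1, 0, 0, 4, 0, 5, 1)

v_7(a) = 3 ≥ 1, so the series converges in ℤ_7 to 1/(1 − a) = 1/(1 − (-32242)) = 1/32243. Expand this rational in ℤ_7: compute digits iteratively via d_i = x_i mod 7, x_{i+1} = (x_i − d_i)/7. The first 7 digits are (1, 0, 0, 4, 0, 5, 1).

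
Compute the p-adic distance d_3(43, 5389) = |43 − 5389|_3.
d_3(43, 5389) = 1/243

Step 1 — x − y = 43 − 5389 = -5346. Step 2 — v_3(-5346) = 5 (factor: -5346 = −(3^5 · 22); the sign does not affect v_p). Step 3 — |x − y|_3 = 3^{-5} = 1/243.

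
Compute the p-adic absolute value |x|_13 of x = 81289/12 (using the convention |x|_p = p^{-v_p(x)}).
|81289/12|_13 = 1/2197

Step 1 — compute v_13(x) by factoring powers of 13 out of the numerator and denominator: v_13(81289/12) = 3. Step 2 — apply |x|_p = p^{-v_p(x)} = 13^{-3} = 1/2197.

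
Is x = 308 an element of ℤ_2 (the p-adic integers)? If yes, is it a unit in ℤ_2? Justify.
x ∈ ℤ_2 but not a unit; v_2(x) = 2 > 0

ℤ_2 = {x ∈ ℚ_2 : v_2(x) ≥ 0} and ℤ_2^× = {x ∈ ℤ_2 : v_2(x) = 0}. Here v_2(308) = v_2(num) − v_2(den) = 2; compare against these criteria.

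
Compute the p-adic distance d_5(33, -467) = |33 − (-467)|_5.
d_5(33, -467) = 1/125

Step 1 — x − y = 33 − (-467) = 500. Step 2 — v_5(500) = 3 (factor: 500 = (5^3 · 4); the sign does not affect v_p). Step 3 — |x − y|_5 = 5^{-3} = 1/125.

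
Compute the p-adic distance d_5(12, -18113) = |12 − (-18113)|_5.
d_5(12, -18113) = 1/625

Step 1 — x − y = 12 − (-18113) = 18125. Step 2 — v_5(18125) = 4 (factor: 18125 = (5^4 · 29); the sign does not affect v_p). Step 3 — |x − y|_5 = 5^{-4} = 1/625.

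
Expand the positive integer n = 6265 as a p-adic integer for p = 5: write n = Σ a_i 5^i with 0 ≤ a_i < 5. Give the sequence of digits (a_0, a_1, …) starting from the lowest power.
(a_0, a_1, …) = (0, 3, 0, 0, 0, 2)

Repeated division by 5 gives the digits low-to-high: 6265 = 3·5^1 + 2·5^5. Digit sequence: (0, 3, 0, 0, 0, 2).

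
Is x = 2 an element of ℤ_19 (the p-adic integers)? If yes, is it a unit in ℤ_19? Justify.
x ∈ ℤ_19^× (unit); v_19(x) = 0

ℤ_19 = {x ∈ ℚ_19 : v_19(x) ≥ 0} and ℤ_19^× = {x ∈ ℤ_19 : v_19(x) = 0}. Here v_19(2) = v_19(num) − v_19(den) = 0; compare against these criteria.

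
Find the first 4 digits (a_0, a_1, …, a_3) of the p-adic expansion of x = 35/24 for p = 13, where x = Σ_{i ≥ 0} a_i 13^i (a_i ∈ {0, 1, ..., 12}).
(a_0, …, a_3) = (2, 7, 0, 7)

v_13(35/24) = 0 (numerator and denominator both coprime to 13), so x ∈ ℤ_13^×. Compute digits iteratively via a_i = x_i mod 13, x_{i+1} = (x_i − a_i)/13, with x_0 = x:
  x_0 = 35/24;  a_0 = 2;  x_1 = (x_0 − 2)/13 = -1/24
  x_1 = -1/24;  a_1 = 7;  x_2 = (x_1 − 7)/13 = -13/24
  x_2 = -13/24;  a_2 = 0;  x_3 = (x_2 − 0)/13 = -1/24
  x_3 = -1/24;  a_3 = 7;  x_4 = (x_3 − 7)/13 = -13/24
Digits: (2, 7, 0, 7).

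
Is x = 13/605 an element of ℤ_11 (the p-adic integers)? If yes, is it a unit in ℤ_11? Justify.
x ∉ ℤ_11 (v_11(x) = -2 < 0)

ℤ_11 = {x ∈ ℚ_11 : v_11(x) ≥ 0} and ℤ_11^× = {x ∈ ℤ_11 : v_11(x) = 0}. Here v_11(13/605) = v_11(num) − v_11(den) = -2; compare against these criteria.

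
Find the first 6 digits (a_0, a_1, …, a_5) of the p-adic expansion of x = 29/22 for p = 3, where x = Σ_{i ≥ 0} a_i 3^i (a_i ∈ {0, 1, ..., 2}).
(a_0, …, a_5) = (2, 1, 0, 0, 2, 0)

v_3(29/22) = 0 (numerator and denominator both coprime to 3), so x ∈ ℤ_3^×. Compute digits iteratively via a_i = x_i mod 3, x_{i+1} = (x_i − a_i)/3, with x_0 = x:
  x_0 = 29/22;  a_0 = 2;  x_1 = (x_0 − 2)/3 = -5/22
  x_1 = -5/22;  a_1 = 1;  x_2 = (x_1 − 1)/3 = -9/22
  x_2 = -9/22;  a_2 = 0;  x_3 = (x_2 − 0)/3 = -3/22
  x_3 = -3/22;  a_3 = 0;  x_4 = (x_3 − 0)/3 = -1/22
  x_4 = -1/22;  a_4 = 2;  x_5 = (x_4 − 2)/3 = -15/22
  x_5 = -15/22;  a_5 = 0;  x_6 = (x_5 − 0)/3 = -5/22
Digits: (2, 1, 0, 0, 2, 0).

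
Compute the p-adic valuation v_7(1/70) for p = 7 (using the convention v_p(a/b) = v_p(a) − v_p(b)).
v_7(1/70) = -1

Factor powers of 7 from the numerator and denominator of the reduced fraction: 1 = 7^0 · 1 and 70 = 7^1 · 10. Apply v_p(a/b) = v_p(a) − v_p(b): v_7(1/70) = 0 − 1 = -1.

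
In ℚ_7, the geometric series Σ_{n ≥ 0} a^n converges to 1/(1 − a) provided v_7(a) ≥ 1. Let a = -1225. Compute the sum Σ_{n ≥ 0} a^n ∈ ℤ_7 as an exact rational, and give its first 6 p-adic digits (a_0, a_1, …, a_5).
Σ a^n = 1/(1 − a) = 1/1226;  first 6 digits = (1, 0, 3, 3, 1, 5)

v_7(a) = 2 ≥ 1, so the series converges in ℤ_7 to 1/(1 − a) = 1/(1 − (-1225)) = 1/1226. Expand this rational in ℤ_7: compute digits iteratively via d_i = x_i mod 7, x_{i+1} = (x_i − d_i)/7. The first 6 digits are (1, 0, 3, 3, 1, 5).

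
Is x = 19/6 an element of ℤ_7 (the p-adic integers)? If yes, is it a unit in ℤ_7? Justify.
x ∈ ℤ_7^× (unit); v_7(x) = 0

ℤ_7 = {x ∈ ℚ_7 : v_7(x) ≥ 0} and ℤ_7^× = {x ∈ ℤ_7 : v_7(x) = 0}. Here v_7(19/6) = v_7(num) − v_7(den) = 0; compare against these criteria.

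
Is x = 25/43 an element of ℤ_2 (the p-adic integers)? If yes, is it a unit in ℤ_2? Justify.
x ∈ ℤ_2^× (unit); v_2(x) = 0

ℤ_2 = {x ∈ ℚ_2 : v_2(x) ≥ 0} and ℤ_2^× = {x ∈ ℤ_2 : v_2(x) = 0}. Here v_2(25/43) = v_2(num) − v_2(den) = 0; compare against these criteria.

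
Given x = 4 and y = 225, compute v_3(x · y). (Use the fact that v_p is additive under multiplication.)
v_3(900) = 2

v_p(x) = 0 (factor: 4 = 3^0 · 4); v_p(y) = 2 (factor: 225 = 3^2 · 25). Additivity: v_p(xy) = v_p(x) + v_p(y) = 0 + 2 = 2. (Direct check: xy = 900 = 3^2 · (100).)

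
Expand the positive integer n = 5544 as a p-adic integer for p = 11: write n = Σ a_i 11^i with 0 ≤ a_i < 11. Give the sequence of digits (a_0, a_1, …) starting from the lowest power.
(a_0, a_1, …) = (0, 9, 1, 4)

Repeated division by 11 gives the digits low-to-high: 5544 = 9·11^1 + 1·11^2 + 4·11^3. Digit sequence: (0, 9, 1, 4).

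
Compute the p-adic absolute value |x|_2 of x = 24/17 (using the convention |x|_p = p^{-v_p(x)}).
|24/17|_2 = 1/8

Step 1 — compute v_2(x) by factoring powers of 2 out of the numerator and denominator: v_2(24/17) = 3. Step 2 — apply |x|_p = p^{-v_p(x)} = 2^{-3} = 1/8.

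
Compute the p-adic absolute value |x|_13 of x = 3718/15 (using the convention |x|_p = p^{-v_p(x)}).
|3718/15|_13 = 1/169

Step 1 — compute v_13(x) by factoring powers of 13 out of the numerator and denominator: v_13(3718/15) = 2. Step 2 — apply |x|_p = p^{-v_p(x)} = 13^{-2} = 1/169.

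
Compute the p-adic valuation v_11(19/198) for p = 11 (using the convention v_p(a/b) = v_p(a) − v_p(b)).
v_11(19/198) = -1

Factor powers of 11 from the numerator and denominator of the reduced fraction: 19 = 11^0 · 19 and 198 = 11^1 · 18. Apply v_p(a/b) = v_p(a) − v_p(b): v_11(19/198) = 0 − 1 = -1.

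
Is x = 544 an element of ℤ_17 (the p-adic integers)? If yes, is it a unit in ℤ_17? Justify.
x ∈ ℤ_17 but not a unit; v_17(x) = 1 > 0

ℤ_17 = {x ∈ ℚ_17 : v_17(x) ≥ 0} and ℤ_17^× = {x ∈ ℤ_17 : v_17(x) = 0}. Here v_17(544) = v_17(num) − v_17(den) = 1; compare against these criteria.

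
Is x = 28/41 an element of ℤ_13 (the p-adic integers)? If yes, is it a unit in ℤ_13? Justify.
x ∈ ℤ_13^× (unit); v_13(x) = 0

ℤ_13 = {x ∈ ℚ_13 : v_13(x) ≥ 0} and ℤ_13^× = {x ∈ ℤ_13 : v_13(x) = 0}. Here v_13(28/41) = v_13(num) − v_13(den) = 0; compare against these criteria.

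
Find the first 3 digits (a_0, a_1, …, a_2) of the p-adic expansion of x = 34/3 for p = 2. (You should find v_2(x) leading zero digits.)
(a_0, …, a_2) = (0, 1, 1)

v_2(34/3) = 1, so a_0 = ... = a_0 = 0. Factor out: x = 2^1 · u with u = 17/3 a unit in ℤ_2. Expand u iteratively via a_{v+i} = u_i mod 2, u_{i+1} = (u_i − a_{v+i})/2:
  u_0 = 17/3;  a_1 = 1;  u_1 = (u_0 − 1)/2 = 7/3
  u_1 = 7/3;  a_2 = 1;  u_2 = (u_1 − 1)/2 = 2/3
Digits: (0, 1, 1).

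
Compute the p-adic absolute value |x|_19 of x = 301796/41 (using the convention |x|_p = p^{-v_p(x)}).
|301796/41|_19 = 1/6859

Step 1 — compute v_19(x) by factoring powers of 19 out of the numerator and denominator: v_19(301796/41) = 3. Step 2 — apply |x|_p = p^{-v_p(x)} = 19^{-3} = 1/6859.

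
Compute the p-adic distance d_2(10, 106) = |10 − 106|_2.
d_2(10, 106) = 1/32

Step 1 — x − y = 10 − 106 = -96. Step 2 — v_2(-96) = 5 (factor: -96 = −(2^5 · 3); the sign does not affect v_p). Step 3 — |x − y|_2 = 2^{-5} = 1/32.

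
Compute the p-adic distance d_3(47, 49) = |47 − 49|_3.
d_3(47, 49) = 1

Step 1 — x − y = 47 − 49 = -2. Step 2 — v_3(-2) = 0 (factor: -2 = −(3^0 · 2); the sign does not affect v_p). Step 3 — |x − y|_3 = 3^{0} = 1.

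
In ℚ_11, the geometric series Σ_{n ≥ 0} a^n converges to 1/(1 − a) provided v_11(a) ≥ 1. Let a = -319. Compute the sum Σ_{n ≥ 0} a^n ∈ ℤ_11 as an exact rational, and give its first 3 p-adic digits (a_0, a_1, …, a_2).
Σ a^n = 1/(1 − a) = 1/320;  first 3 digits = (1, 4, 2)

v_11(a) = 1 ≥ 1, so the series converges in ℤ_11 to 1/(1 − a) = 1/(1 − (-319)) = 1/320. Expand this rational in ℤ_11: compute digits iteratively via d_i = x_i mod 11, x_{i+1} = (x_i − d_i)/11. The first 3 digits are (1, 4, 2).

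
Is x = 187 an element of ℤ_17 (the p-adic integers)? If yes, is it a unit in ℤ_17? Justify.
x ∈ ℤ_17 but not a unit; v_17(x) = 1 > 0

ℤ_17 = {x ∈ ℚ_17 : v_17(x) ≥ 0} and ℤ_17^× = {x ∈ ℤ_17 : v_17(x) = 0}. Here v_17(187) = v_17(num) − v_17(den) = 1; compare against these criteria.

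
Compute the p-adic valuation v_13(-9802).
v_13(-9802) = 2

v_13(n) is the largest exponent k such that 13^k divides n. Factor out: -9802 = -13^2 · 58. (Sign doesn't affect v_p.) So v_13(-9802) = 2.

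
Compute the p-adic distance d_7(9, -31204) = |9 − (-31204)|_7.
d_7(9, -31204) = 1/2401

Step 1 — x − y = 9 − (-31204) = 31213. Step 2 — v_7(31213) = 4 (factor: 31213 = (7^4 · 13); the sign does not affect v_p). Step 3 — |x − y|_7 = 7^{-4} = 1/2401.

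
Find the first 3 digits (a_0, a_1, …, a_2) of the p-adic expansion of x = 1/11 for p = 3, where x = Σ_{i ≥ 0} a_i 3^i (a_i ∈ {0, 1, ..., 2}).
(a_0, …, a_2) = (2, 1, 0)

v_3(1/11) = 0 (numerator and denominator both coprime to 3), so x ∈ ℤ_3^×. Compute digits iteratively via a_i = x_i mod 3, x_{i+1} = (x_i − a_i)/3, with x_0 = x:
  x_0 = 1/11;  a_0 = 2;  x_1 = (x_0 − 2)/3 = -7/11
  x_1 = -7/11;  a_1 = 1;  x_2 = (x_1 − 1)/3 = -6/11
  x_2 = -6/11;  a_2 = 0;  x_3 = (x_2 − 0)/3 = -2/11
Digits: (2, 1, 0).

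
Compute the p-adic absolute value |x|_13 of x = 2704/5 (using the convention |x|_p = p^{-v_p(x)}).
|2704/5|_13 = 1/169

Step 1 — compute v_13(x) by factoring powers of 13 out of the numerator and denominator: v_13(2704/5) = 2. Step 2 — apply |x|_p = p^{-v_p(x)} = 13^{-2} = 1/169.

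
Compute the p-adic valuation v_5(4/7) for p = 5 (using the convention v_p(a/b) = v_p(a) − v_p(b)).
v_5(4/7) = 0

Factor powers of 5 from the numerator and denominator of the reduced fraction: 4 = 5^0 · 4 and 7 = 5^0 · 7. Apply v_p(a/b) = v_p(a) − v_p(b): v_5(4/7) = 0 − 0 = 0.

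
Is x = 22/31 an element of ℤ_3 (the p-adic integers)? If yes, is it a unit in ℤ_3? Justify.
x ∈ ℤ_3^× (unit); v_3(x) = 0

ℤ_3 = {x ∈ ℚ_3 : v_3(x) ≥ 0} and ℤ_3^× = {x ∈ ℤ_3 : v_3(x) = 0}. Here v_3(22/31) = v_3(num) − v_3(den) = 0; compare against these criteria.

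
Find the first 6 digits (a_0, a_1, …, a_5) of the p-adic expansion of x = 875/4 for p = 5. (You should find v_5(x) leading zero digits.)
(a_0, …, a_5) = (0, 0, 0, 3, 1, 1)

v_5(875/4) = 3, so a_0 = ... = a_2 = 0. Factor out: x = 5^3 · u with u = 7/4 a unit in ℤ_5. Expand u iteratively via a_{v+i} = u_i mod 5, u_{i+1} = (u_i − a_{v+i})/5:
  u_0 = 7/4;  a_3 = 3;  u_1 = (u_0 − 3)/5 = -1/4
  u_1 = -1/4;  a_4 = 1;  u_2 = (u_1 − 1)/5 = -1/4
  u_2 = -1/4;  a_5 = 1;  u_3 = (u_2 − 1)/5 = -1/4
Digits: (0, 0, 0, 3, 1, 1).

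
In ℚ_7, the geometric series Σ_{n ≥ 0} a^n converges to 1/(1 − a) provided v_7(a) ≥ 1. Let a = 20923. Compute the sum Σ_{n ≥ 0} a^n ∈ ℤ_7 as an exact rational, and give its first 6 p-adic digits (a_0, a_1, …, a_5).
Σ a^n = 1/(1 − a) = -1/20922;  first 6 digits = (1, 0, 0, 5, 1, 1)

v_7(a) = 3 ≥ 1, so the series converges in ℤ_7 to 1/(1 − a) = 1/(1 − 20923) = -1/20922. Expand this rational in ℤ_7: compute digits iteratively via d_i = x_i mod 7, x_{i+1} = (x_i − d_i)/7. The first 6 digits are (1, 0, 0, 5, 1, 1).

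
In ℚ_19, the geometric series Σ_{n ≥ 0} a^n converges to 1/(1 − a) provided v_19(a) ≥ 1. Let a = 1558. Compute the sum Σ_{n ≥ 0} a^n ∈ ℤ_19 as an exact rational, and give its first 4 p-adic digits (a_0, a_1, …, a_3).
Σ a^n = 1/(1 − a) = -1/1557;  first 4 digits = (1, 6, 2, 0)

v_19(a) = 1 ≥ 1, so the series converges in ℤ_19 to 1/(1 − a) = 1/(1 − 1558) = -1/1557. Expand this rational in ℤ_19: compute digits iteratively via d_i = x_i mod 19, x_{i+1} = (x_i − d_i)/19. The first 4 digits are (1, 6, 2, 0).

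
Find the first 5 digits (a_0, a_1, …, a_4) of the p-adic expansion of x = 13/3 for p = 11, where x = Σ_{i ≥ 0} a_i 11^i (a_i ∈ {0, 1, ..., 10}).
(a_0, …, a_4) = (8, 7, 3, 7, 3)

v_11(13/3) = 0 (numerator and denominator both coprime to 11), so x ∈ ℤ_11^×. Compute digits iteratively via a_i = x_i mod 11, x_{i+1} = (x_i − a_i)/11, with x_0 = x:
  x_0 = 13/3;  a_0 = 8;  x_1 = (x_0 − 8)/11 = -1/3
  x_1 = -1/3;  a_1 = 7;  x_2 = (x_1 − 7)/11 = -2/3
  x_2 = -2/3;  a_2 = 3;  x_3 = (x_2 − 3)/11 = -1/3
  x_3 = -1/3;  a_3 = 7;  x_4 = (x_3 − 7)/11 = -2/3
  x_4 = -2/3;  a_4 = 3;  x_5 = (x_4 − 3)/11 = -1/3
Digits: (8, 7, 3, 7, 3).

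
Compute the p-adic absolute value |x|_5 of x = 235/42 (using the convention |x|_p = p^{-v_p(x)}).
|235/42|_5 = 1/5

Step 1 — compute v_5(x) by factoring powers of 5 out of the numerator and denominator: v_5(235/42) = 1. Step 2 — apply |x|_p = p^{-v_p(x)} = 5^{-1} = 1/5.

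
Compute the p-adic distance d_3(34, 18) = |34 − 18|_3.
d_3(34, 18) = 1

Step 1 — x − y = 34 − 18 = 16. Step 2 — v_3(16) = 0 (factor: 16 = (3^0 · 16); the sign does not affect v_p). Step 3 — |x − y|_3 = 3^{0} = 1.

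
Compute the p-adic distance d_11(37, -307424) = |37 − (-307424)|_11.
d_11(37, -307424) = 1/14641

Step 1 — x − y = 37 − (-307424) = 307461. Step 2 — v_11(307461) = 4 (factor: 307461 = (11^4 · 21); the sign does not affect v_p). Step 3 — |x − y|_11 = 11^{-4} = 1/14641.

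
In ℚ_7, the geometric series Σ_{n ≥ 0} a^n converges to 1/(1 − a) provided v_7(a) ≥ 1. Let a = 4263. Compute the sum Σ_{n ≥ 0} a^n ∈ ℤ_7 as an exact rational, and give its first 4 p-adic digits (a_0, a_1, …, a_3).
Σ a^n = 1/(1 − a) = -1/4262;  first 4 digits = (1, 0, 3, 5)

v_7(a) = 2 ≥ 1, so the series converges in ℤ_7 to 1/(1 − a) = 1/(1 − 4263) = -1/4262. Expand this rational in ℤ_7: compute digits iteratively via d_i = x_i mod 7, x_{i+1} = (x_i − d_i)/7. The first 4 digits are (1, 0, 3, 5).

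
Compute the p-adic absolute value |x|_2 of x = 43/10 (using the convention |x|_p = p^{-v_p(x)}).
|43/10|_2 = 2

Step 1 — compute v_2(x) by factoring powers of 2 out of the numerator and denominator: v_2(43/10) = -1. Step 2 — apply |x|_p = p^{-v_p(x)} = 2^{1} = 2.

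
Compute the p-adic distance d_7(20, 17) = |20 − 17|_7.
d_7(20, 17) = 1

Step 1 — x − y = 20 − 17 = 3. Step 2 — v_7(3) = 0 (factor: 3 = (7^0 · 3); the sign does not affect v_p). Step 3 — |x − y|_7 = 7^{0} = 1.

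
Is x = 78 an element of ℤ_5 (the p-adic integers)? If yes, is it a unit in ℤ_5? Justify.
x ∈ ℤ_5^× (unit); v_5(x) = 0

ℤ_5 = {x ∈ ℚ_5 : v_5(x) ≥ 0} and ℤ_5^× = {x ∈ ℤ_5 : v_5(x) = 0}. Here v_5(78) = v_5(num) − v_5(den) = 0; compare against these criteria.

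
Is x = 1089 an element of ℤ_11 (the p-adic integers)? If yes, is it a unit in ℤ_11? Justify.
x ∈ ℤ_11 but not a unit; v_11(x) = 2 > 0

ℤ_11 = {x ∈ ℚ_11 : v_11(x) ≥ 0} and ℤ_11^× = {x ∈ ℤ_11 : v_11(x) = 0}. Here v_11(1089) = v_11(num) − v_11(den) = 2; compare against these criteria.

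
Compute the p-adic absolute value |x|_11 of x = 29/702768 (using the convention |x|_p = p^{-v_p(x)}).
|29/702768|_11 = 14641

Step 1 — compute v_11(x) by factoring powers of 11 out of the numerator and denominator: v_11(29/702768) = -4. Step 2 — apply |x|_p = p^{-v_p(x)} = 11^{4} = 14641.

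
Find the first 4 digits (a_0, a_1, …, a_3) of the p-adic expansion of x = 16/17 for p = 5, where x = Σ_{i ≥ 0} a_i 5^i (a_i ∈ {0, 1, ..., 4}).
(a_0, …, a_3) = (3, 4, 0, 1)

v_5(16/17) = 0 (numerator and denominator both coprime to 5), so x ∈ ℤ_5^×. Compute digits iteratively via a_i = x_i mod 5, x_{i+1} = (x_i − a_i)/5, with x_0 = x:
  x_0 = 16/17;  a_0 = 3;  x_1 = (x_0 − 3)/5 = -7/17
  x_1 = -7/17;  a_1 = 4;  x_2 = (x_1 − 4)/5 = -15/17
  x_2 = -15/17;  a_2 = 0;  x_3 = (x_2 − 0)/5 = -3/17
  x_3 = -3/17;  a_3 = 1;  x_4 = (x_3 − 1)/5 = -4/17
Digits: (3, 4, 0, 1).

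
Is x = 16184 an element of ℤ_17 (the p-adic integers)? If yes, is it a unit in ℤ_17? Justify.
x ∈ ℤ_17 but not a unit; v_17(x) = 2 > 0

ℤ_17 = {x ∈ ℚ_17 : v_17(x) ≥ 0} and ℤ_17^× = {x ∈ ℤ_17 : v_17(x) = 0}. Here v_17(16184) = v_17(num) − v_17(den) = 2; compare against these criteria.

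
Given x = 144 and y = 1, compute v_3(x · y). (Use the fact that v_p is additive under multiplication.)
v_3(144) = 2

v_p(x) = 2 (factor: 144 = 3^2 · 16); v_p(y) = 0 (factor: 1 = 3^0 · 1). Additivity: v_p(xy) = v_p(x) + v_p(y) = 2 + 0 = 2. (Direct check: xy = 144 = 3^2 · (16).)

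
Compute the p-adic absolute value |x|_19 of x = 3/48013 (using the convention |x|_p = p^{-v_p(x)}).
|3/48013|_19 = 6859

Step 1 — compute v_19(x) by factoring powers of 19 out of the numerator and denominator: v_19(3/48013) = -3. Step 2 — apply |x|_p = p^{-v_p(x)} = 19^{3} = 6859.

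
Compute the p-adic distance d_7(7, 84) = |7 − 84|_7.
d_7(7, 84) = 1/7

Step 1 — x − y = 7 − 84 = -77. Step 2 — v_7(-77) = 1 (factor: -77 = −(7^1 · 11); the sign does not affect v_p). Step 3 — |x − y|_7 = 7^{-1} = 1/7.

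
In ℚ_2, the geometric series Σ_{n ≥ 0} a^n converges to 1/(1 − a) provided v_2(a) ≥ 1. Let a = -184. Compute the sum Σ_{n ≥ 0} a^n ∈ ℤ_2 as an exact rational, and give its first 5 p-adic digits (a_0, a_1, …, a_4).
Σ a^n = 1/(1 − a) = 1/185;  first 5 digits = (1, 0, 0, 1, 0)

v_2(a) = 3 ≥ 1, so the series converges in ℤ_2 to 1/(1 − a) = 1/(1 − (-184)) = 1/185. Expand this rational in ℤ_2: compute digits iteratively via d_i = x_i mod 2, x_{i+1} = (x_i − d_i)/2. The first 5 digits are (1, 0, 0, 1, 0).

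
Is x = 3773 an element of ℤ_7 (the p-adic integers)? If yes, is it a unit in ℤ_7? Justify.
x ∈ ℤ_7 but not a unit; v_7(x) = 3 > 0

ℤ_7 = {x ∈ ℚ_7 : v_7(x) ≥ 0} and ℤ_7^× = {x ∈ ℤ_7 : v_7(x) = 0}. Here v_7(3773) = v_7(num) − v_7(den) = 3; compare against these criteria.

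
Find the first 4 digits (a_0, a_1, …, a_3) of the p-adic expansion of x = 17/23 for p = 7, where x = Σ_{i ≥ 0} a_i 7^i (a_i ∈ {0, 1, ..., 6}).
(a_0, …, a_3) = (5, 0, 6, 4)

v_7(17/23) = 0 (numerator and denominator both coprime to 7), so x ∈ ℤ_7^×. Compute digits iteratively via a_i = x_i mod 7, x_{i+1} = (x_i − a_i)/7, with x_0 = x:
  x_0 = 17/23;  a_0 = 5;  x_1 = (x_0 − 5)/7 = -14/23
  x_1 = -14/23;  a_1 = 0;  x_2 = (x_1 − 0)/7 = -2/23
  x_2 = -2/23;  a_2 = 6;  x_3 = (x_2 − 6)/7 = -20/23
  x_3 = -20/23;  a_3 = 4;  x_4 = (x_3 − 4)/7 = -16/23
Digits: (5, 0, 6, 4).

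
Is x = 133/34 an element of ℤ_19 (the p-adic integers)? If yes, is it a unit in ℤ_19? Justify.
x ∈ ℤ_19 but not a unit; v_19(x) = 1 > 0

ℤ_19 = {x ∈ ℚ_19 : v_19(x) ≥ 0} and ℤ_19^× = {x ∈ ℤ_19 : v_19(x) = 0}. Here v_19(133/34) = v_19(num) − v_19(den) = 1; compare against these criteria.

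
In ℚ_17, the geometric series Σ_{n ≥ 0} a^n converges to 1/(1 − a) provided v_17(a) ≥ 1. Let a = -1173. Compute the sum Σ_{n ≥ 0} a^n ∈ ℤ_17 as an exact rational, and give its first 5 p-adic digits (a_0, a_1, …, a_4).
Σ a^n = 1/(1 − a) = 1/1174;  first 5 digits = (1, 16, 13, 6, 5)

v_17(a) = 1 ≥ 1, so the series converges in ℤ_17 to 1/(1 − a) = 1/(1 − (-1173)) = 1/1174. Expand this rational in ℤ_17: compute digits iteratively via d_i = x_i mod 17, x_{i+1} = (x_i − d_i)/17. The first 5 digits are (1, 16, 13, 6, 5).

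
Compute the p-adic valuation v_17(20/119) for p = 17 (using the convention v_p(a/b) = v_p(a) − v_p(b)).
v_17(20/119) = -1

Factor powers of 17 from the numerator and denominator of the reduced fraction: 20 = 17^0 · 20 and 119 = 17^1 · 7. Apply v_p(a/b) = v_p(a) − v_p(b): v_17(20/119) = 0 − 1 = -1.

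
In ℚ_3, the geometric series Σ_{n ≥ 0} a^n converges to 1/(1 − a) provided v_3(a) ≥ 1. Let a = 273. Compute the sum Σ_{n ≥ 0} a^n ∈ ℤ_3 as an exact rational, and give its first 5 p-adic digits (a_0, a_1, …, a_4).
Σ a^n = 1/(1 − a) = -1/272;  first 5 digits = (1, 1, 1, 2, 0)

v_3(a) = 1 ≥ 1, so the series converges in ℤ_3 to 1/(1 − a) = 1/(1 − 273) = -1/272. Expand this rational in ℤ_3: compute digits iteratively via d_i = x_i mod 3, x_{i+1} = (x_i − d_i)/3. The first 5 digits are (1, 1, 1, 2, 0).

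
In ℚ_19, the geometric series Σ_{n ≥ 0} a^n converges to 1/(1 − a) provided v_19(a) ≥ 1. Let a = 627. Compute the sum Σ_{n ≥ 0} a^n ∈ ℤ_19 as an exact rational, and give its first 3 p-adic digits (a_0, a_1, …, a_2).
Σ a^n = 1/(1 − a) = -1/626;  first 3 digits = (1, 14, 7)

v_19(a) = 1 ≥ 1, so the series converges in ℤ_19 to 1/(1 − a) = 1/(1 − 627) = -1/626. Expand this rational in ℤ_19: compute digits iteratively via d_i = x_i mod 19, x_{i+1} = (x_i − d_i)/19. The first 3 digits are (1, 14, 7).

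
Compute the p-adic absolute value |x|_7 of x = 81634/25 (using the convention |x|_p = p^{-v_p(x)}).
|81634/25|_7 = 1/2401

Step 1 — compute v_7(x) by factoring powers of 7 out of the numerator and denominator: v_7(81634/25) = 4. Step 2 — apply |x|_p = p^{-v_p(x)} = 7^{-4} = 1/2401.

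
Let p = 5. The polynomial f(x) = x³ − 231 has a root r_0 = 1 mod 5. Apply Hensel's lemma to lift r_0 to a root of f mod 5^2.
r_1 = 11 (mod 25)

Hensel: r_{i+1} = r_i − f(r_i)/f′(r_i) mod 5^{i+2}, where f′(x) = 3x². Iterate:
  r_0 = 1 (mod 5)
  r_1 = 11 (mod 25)
Final: r = 11 with f(r) ≡ 0 mod 5^2.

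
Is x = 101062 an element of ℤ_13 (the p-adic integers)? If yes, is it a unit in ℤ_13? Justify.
x ∈ ℤ_13 but not a unit; v_13(x) = 3 > 0

ℤ_13 = {x ∈ ℚ_13 : v_13(x) ≥ 0} and ℤ_13^× = {x ∈ ℤ_13 : v_13(x) = 0}. Here v_13(101062) = v_13(num) − v_13(den) = 3; compare against these criteria.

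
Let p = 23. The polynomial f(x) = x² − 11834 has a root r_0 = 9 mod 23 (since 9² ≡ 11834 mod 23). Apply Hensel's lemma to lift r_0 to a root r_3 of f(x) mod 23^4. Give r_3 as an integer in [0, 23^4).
r_3 = 19559 (mod 279841)

Hensel's recurrence: r_{i+1} = r_i − f(r_i)·(f′(r_i))^{-1} mod 23^{i+2}, with f′(x) = 2x. Iterate:
  r_0 = 9 (mod 23)
  r_1 = 515 (mod 529)
  r_2 = 7392 (mod 12167)
  r_3 = 19559 (mod 279841)
Final: r_3 = 19559, and one checks f(r_3) ≡ 0 mod 23^4.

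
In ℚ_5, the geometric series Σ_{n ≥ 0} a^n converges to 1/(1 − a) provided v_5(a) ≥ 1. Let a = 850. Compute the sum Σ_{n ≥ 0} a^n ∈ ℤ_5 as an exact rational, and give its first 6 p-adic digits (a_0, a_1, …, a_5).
Σ a^n = 1/(1 − a) = -1/849;  first 6 digits = (1, 0, 4, 1, 2, 1)

v_5(a) = 2 ≥ 1, so the series converges in ℤ_5 to 1/(1 − a) = 1/(1 − 850) = -1/849. Expand this rational in ℤ_5: compute digits iteratively via d_i = x_i mod 5, x_{i+1} = (x_i − d_i)/5. The first 6 digits are (1, 0, 4, 1, 2, 1).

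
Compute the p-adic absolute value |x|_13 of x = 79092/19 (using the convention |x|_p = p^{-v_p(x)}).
|79092/19|_13 = 1/2197

Step 1 — compute v_13(x) by factoring powers of 13 out of the numerator and denominator: v_13(79092/19) = 3. Step 2 — apply |x|_p = p^{-v_p(x)} = 13^{-3} = 1/2197.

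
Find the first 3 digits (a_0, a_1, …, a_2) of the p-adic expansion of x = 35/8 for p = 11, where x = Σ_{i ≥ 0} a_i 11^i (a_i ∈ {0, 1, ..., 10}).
(a_0, …, a_2) = (3, 7, 9)

v_11(35/8) = 0 (numerator and denominator both coprime to 11), so x ∈ ℤ_11^×. Compute digits iteratively via a_i = x_i mod 11, x_{i+1} = (x_i − a_i)/11, with x_0 = x:
  x_0 = 35/8;  a_0 = 3;  x_1 = (x_0 − 3)/11 = 1/8
  x_1 = 1/8;  a_1 = 7;  x_2 = (x_1 − 7)/11 = -5/8
  x_2 = -5/8;  a_2 = 9;  x_3 = (x_2 − 9)/11 = -7/8
Digits: (3, 7, 9).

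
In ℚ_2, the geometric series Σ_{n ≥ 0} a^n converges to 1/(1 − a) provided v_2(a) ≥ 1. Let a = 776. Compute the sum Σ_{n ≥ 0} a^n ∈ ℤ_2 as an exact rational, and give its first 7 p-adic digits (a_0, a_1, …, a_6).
Σ a^n = 1/(1 − a) = -1/775;  first 7 digits = (1, 0, 0, 1, 0, 0, 1)

v_2(a) = 3 ≥ 1, so the series converges in ℤ_2 to 1/(1 − a) = 1/(1 − 776) = -1/775. Expand this rational in ℤ_2: compute digits iteratively via d_i = x_i mod 2, x_{i+1} = (x_i − d_i)/2. The first 7 digits are (1, 0, 0, 1, 0, 0, 1).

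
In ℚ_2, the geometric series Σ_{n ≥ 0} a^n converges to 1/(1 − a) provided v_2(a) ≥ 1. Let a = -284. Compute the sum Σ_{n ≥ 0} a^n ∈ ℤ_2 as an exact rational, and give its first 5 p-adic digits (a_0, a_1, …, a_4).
Σ a^n = 1/(1 − a) = 1/285;  first 5 digits = (1, 0, 1, 0, 1)

v_2(a) = 2 ≥ 1, so the series converges in ℤ_2 to 1/(1 − a) = 1/(1 − (-284)) = 1/285. Expand this rational in ℤ_2: compute digits iteratively via d_i = x_i mod 2, x_{i+1} = (x_i − d_i)/2. The first 5 digits are (1, 0, 1, 0, 1).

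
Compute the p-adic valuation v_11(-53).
v_11(-53) = 0

v_11(n) is the largest exponent k such that 11^k divides n. Factor out: -53 = -11^0 · 53. (Sign doesn't affect v_p.) So v_11(-53) = 0.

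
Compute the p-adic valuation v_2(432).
v_2(432) = 4

v_2(n) is the largest exponent k such that 2^k divides n. Factor out: 432 = 2^4 · 27. (Sign doesn't affect v_p.) So v_2(432) = 4.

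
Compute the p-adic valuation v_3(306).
v_3(306) = 2

v_3(n) is the largest exponent k such that 3^k divides n. Factor out: 306 = 3^2 · 34. (Sign doesn't affect v_p.) So v_3(306) = 2.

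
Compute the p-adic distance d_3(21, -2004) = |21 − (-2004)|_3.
d_3(21, -2004) = 1/81

Step 1 — x − y = 21 − (-2004) = 2025. Step 2 — v_3(2025) = 4 (factor: 2025 = (3^4 · 25); the sign does not affect v_p). Step 3 — |x − y|_3 = 3^{-4} = 1/81.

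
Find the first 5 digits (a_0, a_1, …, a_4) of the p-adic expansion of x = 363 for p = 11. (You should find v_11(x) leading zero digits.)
(a_0, …, a_4) = (0, 0, 3, 0, 0)

v_11(363) = 2, so a_0 = ... = a_1 = 0. Factor out: x = 11^2 · u with u = 3 a unit in ℤ_11. Expand u iteratively via a_{v+i} = u_i mod 11, u_{i+1} = (u_i − a_{v+i})/11:
  u_0 = 3;  a_2 = 3;  u_1 = (u_0 − 3)/11 = 0
  u_1 = 0;  a_3 = 0;  u_2 = (u_1 − 0)/11 = 0
  u_2 = 0;  a_4 = 0;  u_3 = (u_2 − 0)/11 = 0
Digits: (0, 0, 3, 0, 0).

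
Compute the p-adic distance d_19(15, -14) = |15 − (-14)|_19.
d_19(15, -14) = 1

Step 1 — x − y = 15 − (-14) = 29. Step 2 — v_19(29) = 0 (factor: 29 = (19^0 · 29); the sign does not affect v_p). Step 3 — |x − y|_19 = 19^{0} = 1.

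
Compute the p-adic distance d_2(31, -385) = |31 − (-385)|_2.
d_2(31, -385) = 1/32

Step 1 — x − y = 31 − (-385) = 416. Step 2 — v_2(416) = 5 (factor: 416 = (2^5 · 13); the sign does not affect v_p). Step 3 — |x − y|_2 = 2^{-5} = 1/32.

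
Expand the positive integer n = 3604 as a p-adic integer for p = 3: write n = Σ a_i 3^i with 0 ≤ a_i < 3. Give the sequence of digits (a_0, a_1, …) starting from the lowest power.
(a_0, a_1, …) = (1, 1, 1, 1, 2, 2, 1, 1)

Repeated division by 3 gives the digits low-to-high: 3604 = 1 + 1·3^1 + 1·3^2 + 1·3^3 + 2·3^4 + 2·3^5 + 1·3^6 + 1·3^7. Digit sequence: (1, 1, 1, 1, 2, 2, 1, 1).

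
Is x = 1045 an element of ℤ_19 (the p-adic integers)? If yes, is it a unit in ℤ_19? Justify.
x ∈ ℤ_19 but not a unit; v_19(x) = 1 > 0

ℤ_19 = {x ∈ ℚ_19 : v_19(x) ≥ 0} and ℤ_19^× = {x ∈ ℤ_19 : v_19(x) = 0}. Here v_19(1045) = v_19(num) − v_19(den) = 1; compare against these criteria.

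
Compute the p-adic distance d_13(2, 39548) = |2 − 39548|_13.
d_13(2, 39548) = 1/2197

Step 1 — x − y = 2 − 39548 = -39546. Step 2 — v_13(-39546) = 3 (factor: -39546 = −(13^3 · 18); the sign does not affect v_p). Step 3 — |x − y|_13 = 13^{-3} = 1/2197.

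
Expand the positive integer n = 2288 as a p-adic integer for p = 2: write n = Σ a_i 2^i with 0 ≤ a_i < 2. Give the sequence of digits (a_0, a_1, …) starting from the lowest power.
(a_0, a_1, …) = (0, 0, 0, 0, 1, 1, 1, 1, 0, 0, 0, 1)

Repeated division by 2 gives the digits low-to-high: 2288 = 1·2^4 + 1·2^5 + 1·2^6 + 1·2^7 + 1·2^11. Digit sequence: (0, 0, 0, 0, 1, 1, 1, 1, 0, 0, 0, 1).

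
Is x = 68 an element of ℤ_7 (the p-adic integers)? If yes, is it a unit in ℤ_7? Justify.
x ∈ ℤ_7^× (unit); v_7(x) = 0

ℤ_7 = {x ∈ ℚ_7 : v_7(x) ≥ 0} and ℤ_7^× = {x ∈ ℤ_7 : v_7(x) = 0}. Here v_7(68) = v_7(num) − v_7(den) = 0; compare against these criteria.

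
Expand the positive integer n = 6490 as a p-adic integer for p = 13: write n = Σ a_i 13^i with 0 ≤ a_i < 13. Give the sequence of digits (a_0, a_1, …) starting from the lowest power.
(a_0, a_1, …) = (3, 5, 12, 2)

Repeated division by 13 gives the digits low-to-high: 6490 = 3 + 5·13^1 + 12·13^2 + 2·13^3. Digit sequence: (3, 5, 12, 2).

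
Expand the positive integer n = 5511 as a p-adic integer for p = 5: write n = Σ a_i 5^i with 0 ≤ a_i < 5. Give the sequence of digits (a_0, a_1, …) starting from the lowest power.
(a_0, a_1, …) = (1, 2, 0, 4, 3, 1)

Repeated division by 5 gives the digits low-to-high: 5511 = 1 + 2·5^1 + 4·5^3 + 3·5^4 + 1·5^5. Digit sequence: (1, 2, 0, 4, 3, 1).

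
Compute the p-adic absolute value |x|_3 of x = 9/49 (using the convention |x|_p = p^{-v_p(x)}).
|9/49|_3 = 1/9

Step 1 — compute v_3(x) by factoring powers of 3 out of the numerator and denominator: v_3(9/49) = 2. Step 2 — apply |x|_p = p^{-v_p(x)} = 3^{-2} = 1/9.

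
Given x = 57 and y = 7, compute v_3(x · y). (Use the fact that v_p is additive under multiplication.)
v_3(399) = 1

v_p(x) = 1 (factor: 57 = 3^1 · 19); v_p(y) = 0 (factor: 7 = 3^0 · 7). Additivity: v_p(xy) = v_p(x) + v_p(y) = 1 + 0 = 1. (Direct check: xy = 399 = 3^1 · (133).)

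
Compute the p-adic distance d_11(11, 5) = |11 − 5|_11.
d_11(11, 5) = 1

Step 1 — x − y = 11 − 5 = 6. Step 2 — v_11(6) = 0 (factor: 6 = (11^0 · 6); the sign does not affect v_p). Step 3 — |x − y|_11 = 11^{0} = 1.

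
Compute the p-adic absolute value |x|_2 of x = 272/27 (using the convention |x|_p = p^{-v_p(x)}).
|272/27|_2 = 1/16

Step 1 — compute v_2(x) by factoring powers of 2 out of the numerator and denominator: v_2(272/27) = 4. Step 2 — apply |x|_p = p^{-v_p(x)} = 2^{-4} = 1/16.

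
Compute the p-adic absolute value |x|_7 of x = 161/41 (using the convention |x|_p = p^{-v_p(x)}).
|161/41|_7 = 1/7

Step 1 — compute v_7(x) by factoring powers of 7 out of the numerator and denominator: v_7(161/41) = 1. Step 2 — apply |x|_p = p^{-v_p(x)} = 7^{-1} = 1/7.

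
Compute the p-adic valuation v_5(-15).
v_5(-15) = 1

v_5(n) is the largest exponent k such that 5^k divides n. Factor out: -15 = -5^1 · 3. (Sign doesn't affect v_p.) So v_5(-15) = 1.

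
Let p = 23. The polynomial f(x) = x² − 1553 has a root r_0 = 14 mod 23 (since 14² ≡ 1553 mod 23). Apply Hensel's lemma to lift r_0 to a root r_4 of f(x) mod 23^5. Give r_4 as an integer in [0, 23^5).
r_4 = 3572305 (mod 6436343)

Hensel's recurrence: r_{i+1} = r_i − f(r_i)·(f′(r_i))^{-1} mod 23^{i+2}, with f′(x) = 2x. Iterate:
  r_0 = 14 (mod 23)
  r_1 = 497 (mod 529)
  r_2 = 7374 (mod 12167)
  r_3 = 214213 (mod 279841)
  r_4 = 3572305 (mod 6436343)
Final: r_4 = 3572305, and one checks f(r_4) ≡ 0 mod 23^5.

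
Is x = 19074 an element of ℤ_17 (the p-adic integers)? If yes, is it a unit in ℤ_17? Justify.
x ∈ ℤ_17 but not a unit; v_17(x) = 2 > 0

ℤ_17 = {x ∈ ℚ_17 : v_17(x) ≥ 0} and ℤ_17^× = {x ∈ ℤ_17 : v_17(x) = 0}. Here v_17(19074) = v_17(num) − v_17(den) = 2; compare against these criteria.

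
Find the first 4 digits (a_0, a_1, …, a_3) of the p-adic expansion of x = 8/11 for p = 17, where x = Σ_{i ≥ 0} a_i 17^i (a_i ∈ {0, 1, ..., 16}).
(a_0, …, a_3) = (10, 1, 3, 6)

v_17(8/11) = 0 (numerator and denominator both coprime to 17), so x ∈ ℤ_17^×. Compute digits iteratively via a_i = x_i mod 17, x_{i+1} = (x_i − a_i)/17, with x_0 = x:
  x_0 = 8/11;  a_0 = 10;  x_1 = (x_0 − 10)/17 = -6/11
  x_1 = -6/11;  a_1 = 1;  x_2 = (x_1 − 1)/17 = -1/11
  x_2 = -1/11;  a_2 = 3;  x_3 = (x_2 − 3)/17 = -2/11
  x_3 = -2/11;  a_3 = 6;  x_4 = (x_3 − 6)/17 = -4/11
Digits: (10, 1, 3, 6).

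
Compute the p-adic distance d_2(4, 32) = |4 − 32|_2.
d_2(4, 32) = 1/4

Step 1 — x − y = 4 − 32 = -28. Step 2 — v_2(-28) = 2 (factor: -28 = −(2^2 · 7); the sign does not affect v_p). Step 3 — |x − y|_2 = 2^{-2} = 1/4.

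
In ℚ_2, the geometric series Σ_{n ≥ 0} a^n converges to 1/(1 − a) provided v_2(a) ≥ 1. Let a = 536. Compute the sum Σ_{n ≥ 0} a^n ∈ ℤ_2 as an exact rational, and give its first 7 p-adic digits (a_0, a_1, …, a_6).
Σ a^n = 1/(1 − a) = -1/535;  first 7 digits = (1, 0, 0, 1, 1, 0, 1)

v_2(a) = 3 ≥ 1, so the series converges in ℤ_2 to 1/(1 − a) = 1/(1 − 536) = -1/535. Expand this rational in ℤ_2: compute digits iteratively via d_i = x_i mod 2, x_{i+1} = (x_i − d_i)/2. The first 7 digits are (1, 0, 0, 1, 1, 0, 1).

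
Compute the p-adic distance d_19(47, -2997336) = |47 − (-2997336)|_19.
d_19(47, -2997336) = 1/130321

Step 1 — x − y = 47 − (-2997336) = 2997383. Step 2 — v_19(2997383) = 4 (factor: 2997383 = (19^4 · 23); the sign does not affect v_p). Step 3 — |x − y|_19 = 19^{-4} = 1/130321.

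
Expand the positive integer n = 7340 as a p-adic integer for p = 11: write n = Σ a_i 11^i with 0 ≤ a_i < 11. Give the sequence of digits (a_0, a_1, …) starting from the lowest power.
(a_0, a_1, …) = (3, 7, 5, 5)

Repeated division by 11 gives the digits low-to-high: 7340 = 3 + 7·11^1 + 5·11^2 + 5·11^3. Digit sequence: (3, 7, 5, 5).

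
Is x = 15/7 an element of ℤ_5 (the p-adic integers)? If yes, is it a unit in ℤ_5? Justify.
x ∈ ℤ_5 but not a unit; v_5(x) = 1 > 0

ℤ_5 = {x ∈ ℚ_5 : v_5(x) ≥ 0} and ℤ_5^× = {x ∈ ℤ_5 : v_5(x) = 0}. Here v_5(15/7) = v_5(num) − v_5(den) = 1; compare against these criteria.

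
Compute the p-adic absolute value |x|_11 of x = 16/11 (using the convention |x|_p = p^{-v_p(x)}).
|16/11|_11 = 11

Step 1 — compute v_11(x) by factoring powers of 11 out of the numerator and denominator: v_11(16/11) = -1. Step 2 — apply |x|_p = p^{-v_p(x)} = 11^{1} = 11.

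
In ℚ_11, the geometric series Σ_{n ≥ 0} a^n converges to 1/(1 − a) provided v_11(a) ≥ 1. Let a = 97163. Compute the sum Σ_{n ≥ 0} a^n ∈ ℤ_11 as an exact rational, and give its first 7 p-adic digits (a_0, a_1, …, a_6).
Σ a^n = 1/(1 − a) = -1/97162;  first 7 digits = (1, 0, 0, 7, 6, 0, 5)

v_11(a) = 3 ≥ 1, so the series converges in ℤ_11 to 1/(1 − a) = 1/(1 − 97163) = -1/97162. Expand this rational in ℤ_11: compute digits iteratively via d_i = x_i mod 11, x_{i+1} = (x_i − d_i)/11. The first 7 digits are (1, 0, 0, 7, 6, 0, 5).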